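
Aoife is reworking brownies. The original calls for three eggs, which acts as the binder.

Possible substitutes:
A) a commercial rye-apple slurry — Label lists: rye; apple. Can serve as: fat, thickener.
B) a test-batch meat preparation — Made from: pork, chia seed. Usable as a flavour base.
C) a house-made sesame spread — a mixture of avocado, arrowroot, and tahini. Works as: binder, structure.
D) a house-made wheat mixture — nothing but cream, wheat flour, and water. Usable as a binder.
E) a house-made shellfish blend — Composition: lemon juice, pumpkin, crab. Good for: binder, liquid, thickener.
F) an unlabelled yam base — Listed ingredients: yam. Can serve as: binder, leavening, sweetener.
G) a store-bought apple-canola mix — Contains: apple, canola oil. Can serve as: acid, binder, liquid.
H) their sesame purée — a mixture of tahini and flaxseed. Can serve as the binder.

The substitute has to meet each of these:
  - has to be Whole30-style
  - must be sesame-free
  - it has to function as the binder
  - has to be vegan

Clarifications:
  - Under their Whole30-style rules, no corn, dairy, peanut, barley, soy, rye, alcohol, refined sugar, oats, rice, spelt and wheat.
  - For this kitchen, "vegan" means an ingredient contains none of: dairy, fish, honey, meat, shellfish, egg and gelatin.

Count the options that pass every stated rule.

2

A: not usable as a binder; has rye, so not Whole30-style — no
B: not usable as a binder; has pork, so not vegan — no
C: has tahini, so not sesame-free — no
D: has cream, so not Whole30-style; has cream, so not vegan — reject
E: has crab, so not vegan — reject
F: all constraints satisfied — OK
G: only canola oil and apple; none excluded — valid
H: has tahini, so not sesame-free — out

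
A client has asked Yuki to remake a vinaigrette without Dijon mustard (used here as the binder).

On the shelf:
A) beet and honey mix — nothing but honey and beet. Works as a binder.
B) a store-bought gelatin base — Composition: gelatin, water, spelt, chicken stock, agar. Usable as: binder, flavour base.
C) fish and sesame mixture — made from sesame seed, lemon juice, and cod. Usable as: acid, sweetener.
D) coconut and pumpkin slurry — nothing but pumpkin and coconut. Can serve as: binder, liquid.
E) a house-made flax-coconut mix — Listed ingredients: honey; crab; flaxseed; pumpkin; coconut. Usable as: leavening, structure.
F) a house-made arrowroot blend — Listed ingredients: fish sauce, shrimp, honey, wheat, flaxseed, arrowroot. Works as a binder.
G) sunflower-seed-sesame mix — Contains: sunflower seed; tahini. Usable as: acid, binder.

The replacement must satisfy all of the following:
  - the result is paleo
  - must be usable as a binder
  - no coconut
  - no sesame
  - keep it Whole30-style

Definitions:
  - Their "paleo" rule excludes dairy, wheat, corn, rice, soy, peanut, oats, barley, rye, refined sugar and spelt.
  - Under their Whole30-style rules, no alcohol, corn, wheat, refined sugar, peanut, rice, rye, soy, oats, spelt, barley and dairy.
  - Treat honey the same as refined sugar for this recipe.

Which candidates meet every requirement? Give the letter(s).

A: has honey, so not paleo; has honey, so not Whole30-style — no
B: has spelt, so not paleo; has spelt, so not Whole30-style — no
C: not usable as a binder; has sesame seed, so not sesame-free — reject
D: has coconut, so not coconut-free — reject
E: not usable as a binder; has honey, so not paleo (and 2 more) — out
F: has honey, so not paleo; has honey, so not Whole30-style — no
G: has tahini, so not sesame-free — no

none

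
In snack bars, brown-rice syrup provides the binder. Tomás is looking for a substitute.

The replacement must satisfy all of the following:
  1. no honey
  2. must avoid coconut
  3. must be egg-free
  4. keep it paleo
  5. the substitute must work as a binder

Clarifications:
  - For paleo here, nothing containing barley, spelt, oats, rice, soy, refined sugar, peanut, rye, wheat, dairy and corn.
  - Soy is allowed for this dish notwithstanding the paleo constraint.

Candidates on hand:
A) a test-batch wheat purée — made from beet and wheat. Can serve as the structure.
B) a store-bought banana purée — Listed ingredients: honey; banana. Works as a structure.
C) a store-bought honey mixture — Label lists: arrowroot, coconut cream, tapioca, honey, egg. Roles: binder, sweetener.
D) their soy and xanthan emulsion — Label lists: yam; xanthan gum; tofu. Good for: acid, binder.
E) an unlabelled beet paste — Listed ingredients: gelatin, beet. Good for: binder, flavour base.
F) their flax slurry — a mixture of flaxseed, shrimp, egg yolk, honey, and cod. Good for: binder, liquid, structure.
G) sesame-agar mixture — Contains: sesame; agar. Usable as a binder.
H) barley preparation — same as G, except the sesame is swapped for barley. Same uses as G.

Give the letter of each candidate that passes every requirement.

A: not usable as a binder; has wheat, so not paleo — reject
B: not usable as a binder; has honey, so not honey-free — reject
C: has honey, so not honey-free; has coconut cream, so not coconut-free (and 1 more) — out
D: soy is permitted under the paleo carve-out; nothing else excluded — keep
E: no coconut, no egg — valid
F: has honey, so not honey-free; has egg yolk, so not egg-free — out
G: only sesame and agar; none excluded — OK
H: has barley, so not paleo — no

D, E, G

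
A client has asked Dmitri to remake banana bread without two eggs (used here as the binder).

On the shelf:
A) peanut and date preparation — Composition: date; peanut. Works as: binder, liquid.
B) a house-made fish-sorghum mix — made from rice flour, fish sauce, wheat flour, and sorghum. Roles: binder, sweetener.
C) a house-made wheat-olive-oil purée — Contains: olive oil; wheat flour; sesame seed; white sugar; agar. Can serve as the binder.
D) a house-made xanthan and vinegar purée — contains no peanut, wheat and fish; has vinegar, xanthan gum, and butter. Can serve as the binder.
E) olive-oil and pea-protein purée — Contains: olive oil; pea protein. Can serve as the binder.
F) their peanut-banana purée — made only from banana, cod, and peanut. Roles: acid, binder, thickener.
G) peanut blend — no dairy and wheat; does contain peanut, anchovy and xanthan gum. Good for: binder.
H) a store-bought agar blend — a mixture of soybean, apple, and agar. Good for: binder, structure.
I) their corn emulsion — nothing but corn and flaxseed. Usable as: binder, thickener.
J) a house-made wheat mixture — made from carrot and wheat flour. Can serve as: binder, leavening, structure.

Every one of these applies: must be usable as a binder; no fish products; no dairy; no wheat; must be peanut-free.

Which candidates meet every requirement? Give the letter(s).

A: has peanut, so not peanut-free — no
B: has fish sauce, so not fish-free; has wheat flour, so not wheat-free — out
C: has wheat flour, so not wheat-free — out
D: has butter, so not dairy-free — out
E: all constraints satisfied — keep
F: has peanut, so not peanut-free; has cod, so not fish-free — reject
G: has peanut, so not peanut-free; has anchovy, so not fish-free — out
H: only soybean, agar, and apple; none excluded — keep
I: nothing on the exclusion list — OK
J: has wheat flour, so not wheat-free — out

E, H, I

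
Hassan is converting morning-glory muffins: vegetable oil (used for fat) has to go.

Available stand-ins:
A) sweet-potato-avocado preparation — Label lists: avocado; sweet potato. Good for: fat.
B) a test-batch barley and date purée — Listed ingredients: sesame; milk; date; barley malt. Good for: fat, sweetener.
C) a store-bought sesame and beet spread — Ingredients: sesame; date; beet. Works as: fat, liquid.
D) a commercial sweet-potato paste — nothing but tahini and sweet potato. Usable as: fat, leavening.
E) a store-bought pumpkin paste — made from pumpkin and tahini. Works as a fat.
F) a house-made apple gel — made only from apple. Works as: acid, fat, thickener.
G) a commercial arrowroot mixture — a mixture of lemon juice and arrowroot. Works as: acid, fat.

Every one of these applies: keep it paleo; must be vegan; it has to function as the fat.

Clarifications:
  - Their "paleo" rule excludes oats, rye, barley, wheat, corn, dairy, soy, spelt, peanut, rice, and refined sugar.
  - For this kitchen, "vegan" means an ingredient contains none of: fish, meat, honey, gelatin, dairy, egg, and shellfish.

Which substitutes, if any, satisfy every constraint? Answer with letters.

A, C, D, E, F, G

A: works as a fat, vegan, paleo — valid
B: has barley malt, so not paleo; has milk, so not vegan — no
C: works as a fat, vegan, paleo — OK
D: works as a fat, paleo, vegan — keep
E: only tahini and pumpkin; none excluded — OK
F: only apple; none excluded — valid
G: only lemon juice and arrowroot; none excluded — OK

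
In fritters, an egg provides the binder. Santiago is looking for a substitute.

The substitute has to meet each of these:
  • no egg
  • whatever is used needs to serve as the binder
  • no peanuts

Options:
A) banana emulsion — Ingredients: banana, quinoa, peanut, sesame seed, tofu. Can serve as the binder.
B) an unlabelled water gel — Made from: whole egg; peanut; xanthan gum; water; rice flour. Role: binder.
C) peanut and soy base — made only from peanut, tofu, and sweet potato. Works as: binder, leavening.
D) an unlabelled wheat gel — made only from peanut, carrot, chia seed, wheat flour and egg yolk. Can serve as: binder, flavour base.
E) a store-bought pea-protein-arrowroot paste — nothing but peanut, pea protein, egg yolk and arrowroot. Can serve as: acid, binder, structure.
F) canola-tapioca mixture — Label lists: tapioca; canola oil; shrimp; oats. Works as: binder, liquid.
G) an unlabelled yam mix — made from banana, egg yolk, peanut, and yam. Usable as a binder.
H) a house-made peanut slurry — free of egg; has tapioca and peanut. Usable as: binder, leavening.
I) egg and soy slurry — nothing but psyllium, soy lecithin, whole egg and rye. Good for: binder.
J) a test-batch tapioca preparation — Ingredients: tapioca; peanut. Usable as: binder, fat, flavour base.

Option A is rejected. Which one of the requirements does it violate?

usable as a binder: satisfied
peanut-free: has peanut — fails
egg-free: satisfied

peanut-free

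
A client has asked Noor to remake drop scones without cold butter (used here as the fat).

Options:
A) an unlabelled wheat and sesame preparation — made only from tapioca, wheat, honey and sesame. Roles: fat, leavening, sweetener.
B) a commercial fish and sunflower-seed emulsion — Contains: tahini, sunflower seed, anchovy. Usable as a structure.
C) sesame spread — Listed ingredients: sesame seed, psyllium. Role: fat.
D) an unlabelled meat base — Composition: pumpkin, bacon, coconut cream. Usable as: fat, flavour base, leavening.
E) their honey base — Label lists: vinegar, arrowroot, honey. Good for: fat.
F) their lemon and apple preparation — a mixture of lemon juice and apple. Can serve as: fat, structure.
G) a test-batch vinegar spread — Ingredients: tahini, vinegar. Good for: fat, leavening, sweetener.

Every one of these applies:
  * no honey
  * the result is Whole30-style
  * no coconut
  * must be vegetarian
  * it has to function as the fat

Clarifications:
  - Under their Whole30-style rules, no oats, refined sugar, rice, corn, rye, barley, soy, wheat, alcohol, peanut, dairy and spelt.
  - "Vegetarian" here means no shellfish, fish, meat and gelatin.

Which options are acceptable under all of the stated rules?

C, F, G

A: has wheat, so not Whole30-style; has honey, so not honey-free — no
B: not usable as a fat; has anchovy, so not vegetarian — reject
C: only sesame seed and psyllium; none excluded — valid
D: has bacon, so not vegetarian; has coconut cream, so not coconut-free — no
E: has honey, so not honey-free — no
F: only apple and lemon juice; none excluded — keep
G: no honey, Whole30-style — keep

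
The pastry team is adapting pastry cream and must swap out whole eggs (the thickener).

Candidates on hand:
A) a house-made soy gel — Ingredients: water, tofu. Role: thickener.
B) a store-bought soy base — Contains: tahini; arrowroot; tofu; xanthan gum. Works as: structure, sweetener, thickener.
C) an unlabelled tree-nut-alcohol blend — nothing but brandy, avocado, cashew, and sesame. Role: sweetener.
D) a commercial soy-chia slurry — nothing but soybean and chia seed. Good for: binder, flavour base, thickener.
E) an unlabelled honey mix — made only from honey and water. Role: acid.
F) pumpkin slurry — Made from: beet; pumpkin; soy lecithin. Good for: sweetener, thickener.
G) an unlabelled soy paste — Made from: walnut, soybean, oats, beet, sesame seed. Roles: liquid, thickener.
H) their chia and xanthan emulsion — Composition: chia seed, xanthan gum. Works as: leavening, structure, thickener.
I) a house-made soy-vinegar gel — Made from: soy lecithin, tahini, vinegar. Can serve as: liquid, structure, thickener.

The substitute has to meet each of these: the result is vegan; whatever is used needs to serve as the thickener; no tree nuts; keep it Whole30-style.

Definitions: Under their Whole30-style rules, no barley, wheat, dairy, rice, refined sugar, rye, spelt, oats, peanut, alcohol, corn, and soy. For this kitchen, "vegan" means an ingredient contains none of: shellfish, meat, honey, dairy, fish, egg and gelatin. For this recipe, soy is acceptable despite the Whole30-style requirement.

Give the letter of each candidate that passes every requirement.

A, B, D, F, H, I

A: soy is permitted under the Whole30-style carve-out; nothing else excluded — keep
B: soy is permitted under the Whole30-style carve-out; nothing else excluded — OK
C: not usable as a thickener; has brandy, so not Whole30-style (and 1 more) — no
D: soy is permitted under the Whole30-style carve-out; nothing else excluded — keep
E: not usable as a thickener; has honey, so not vegan — reject
F: soy is permitted under the Whole30-style carve-out; nothing else excluded — valid
G: has oats, so not Whole30-style; has walnut, so not tree-nut-free — no
H: nothing on the exclusion list — keep
I: soy is permitted under the Whole30-style carve-out; nothing else excluded — OK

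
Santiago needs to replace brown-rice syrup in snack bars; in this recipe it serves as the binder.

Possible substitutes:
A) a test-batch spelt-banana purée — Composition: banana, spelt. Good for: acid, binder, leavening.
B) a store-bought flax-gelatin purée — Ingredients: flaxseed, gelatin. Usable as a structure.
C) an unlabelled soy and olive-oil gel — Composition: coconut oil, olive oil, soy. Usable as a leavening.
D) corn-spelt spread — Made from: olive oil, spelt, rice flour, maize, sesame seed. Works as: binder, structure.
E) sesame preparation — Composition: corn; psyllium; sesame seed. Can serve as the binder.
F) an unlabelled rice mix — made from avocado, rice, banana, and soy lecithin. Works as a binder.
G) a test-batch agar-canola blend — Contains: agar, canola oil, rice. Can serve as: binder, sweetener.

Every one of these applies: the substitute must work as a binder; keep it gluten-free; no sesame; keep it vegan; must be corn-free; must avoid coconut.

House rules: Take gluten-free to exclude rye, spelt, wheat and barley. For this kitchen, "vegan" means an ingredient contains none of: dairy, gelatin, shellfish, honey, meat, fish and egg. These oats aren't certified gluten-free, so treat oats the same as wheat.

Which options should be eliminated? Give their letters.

A: has spelt, so not gluten-free — out
B: not usable as a binder; has gelatin, so not vegan — no
C: not usable as a binder; has coconut oil, so not coconut-free — reject
D: has spelt, so not gluten-free; has sesame seed, so not sesame-free (and 1 more) — out
E: has sesame seed, so not sesame-free; has corn, so not corn-free — no
F: no corn, no sesame — OK
G: works as a binder, gluten-free, no corn — valid

A, B, C, D, E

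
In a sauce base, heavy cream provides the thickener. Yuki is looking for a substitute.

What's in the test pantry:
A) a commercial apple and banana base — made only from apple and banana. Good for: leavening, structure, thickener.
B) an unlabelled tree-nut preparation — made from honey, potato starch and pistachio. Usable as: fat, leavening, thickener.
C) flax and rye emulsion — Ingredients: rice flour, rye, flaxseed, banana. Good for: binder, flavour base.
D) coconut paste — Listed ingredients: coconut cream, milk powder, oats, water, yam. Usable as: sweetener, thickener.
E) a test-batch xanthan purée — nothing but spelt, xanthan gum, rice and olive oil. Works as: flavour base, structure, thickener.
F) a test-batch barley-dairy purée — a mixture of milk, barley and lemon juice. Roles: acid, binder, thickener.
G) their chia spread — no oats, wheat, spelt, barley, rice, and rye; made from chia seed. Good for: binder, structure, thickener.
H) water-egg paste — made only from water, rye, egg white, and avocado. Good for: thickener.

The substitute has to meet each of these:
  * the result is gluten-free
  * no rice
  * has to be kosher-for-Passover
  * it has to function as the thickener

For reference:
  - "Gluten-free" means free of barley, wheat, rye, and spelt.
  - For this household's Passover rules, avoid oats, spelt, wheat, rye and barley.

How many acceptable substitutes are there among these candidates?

A: nothing on the exclusion list — valid
B: only honey, pistachio, and potato starch; none excluded — OK
C: not usable as a thickener; has rye, so not gluten-free (and 2 more) — reject
D: has oats, so not kosher-for-Passover — reject
E: has spelt, so not gluten-free; has spelt, so not kosher-for-Passover (and 1 more) — reject
F: has barley, so not gluten-free; has barley, so not kosher-for-Passover — out
G: nothing on the exclusion list — keep
H: has rye, so not gluten-free; has rye, so not kosher-for-Passover — reject

3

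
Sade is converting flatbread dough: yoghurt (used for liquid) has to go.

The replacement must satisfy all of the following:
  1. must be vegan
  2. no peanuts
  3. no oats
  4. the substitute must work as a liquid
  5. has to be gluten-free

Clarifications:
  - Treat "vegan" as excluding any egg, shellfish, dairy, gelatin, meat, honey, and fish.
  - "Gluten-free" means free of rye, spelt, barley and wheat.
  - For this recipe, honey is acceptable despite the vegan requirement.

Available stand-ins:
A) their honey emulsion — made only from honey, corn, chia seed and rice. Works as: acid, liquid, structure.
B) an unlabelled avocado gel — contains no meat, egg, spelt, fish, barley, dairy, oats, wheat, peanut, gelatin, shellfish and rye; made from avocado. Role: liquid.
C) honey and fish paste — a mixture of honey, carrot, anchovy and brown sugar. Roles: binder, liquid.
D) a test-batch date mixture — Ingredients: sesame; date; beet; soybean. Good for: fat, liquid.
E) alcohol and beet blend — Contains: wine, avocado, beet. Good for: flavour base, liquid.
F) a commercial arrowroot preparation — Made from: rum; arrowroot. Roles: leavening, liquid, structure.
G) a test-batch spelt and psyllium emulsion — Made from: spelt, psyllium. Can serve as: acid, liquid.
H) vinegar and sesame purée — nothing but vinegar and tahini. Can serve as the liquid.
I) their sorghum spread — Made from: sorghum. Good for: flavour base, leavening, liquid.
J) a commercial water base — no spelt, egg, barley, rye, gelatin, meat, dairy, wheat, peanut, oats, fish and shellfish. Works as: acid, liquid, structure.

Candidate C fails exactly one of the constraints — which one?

usable as a liquid: satisfied
vegan: has anchovy — fails
gluten-free: satisfied
oat-free: satisfied
peanut-free: satisfied

vegan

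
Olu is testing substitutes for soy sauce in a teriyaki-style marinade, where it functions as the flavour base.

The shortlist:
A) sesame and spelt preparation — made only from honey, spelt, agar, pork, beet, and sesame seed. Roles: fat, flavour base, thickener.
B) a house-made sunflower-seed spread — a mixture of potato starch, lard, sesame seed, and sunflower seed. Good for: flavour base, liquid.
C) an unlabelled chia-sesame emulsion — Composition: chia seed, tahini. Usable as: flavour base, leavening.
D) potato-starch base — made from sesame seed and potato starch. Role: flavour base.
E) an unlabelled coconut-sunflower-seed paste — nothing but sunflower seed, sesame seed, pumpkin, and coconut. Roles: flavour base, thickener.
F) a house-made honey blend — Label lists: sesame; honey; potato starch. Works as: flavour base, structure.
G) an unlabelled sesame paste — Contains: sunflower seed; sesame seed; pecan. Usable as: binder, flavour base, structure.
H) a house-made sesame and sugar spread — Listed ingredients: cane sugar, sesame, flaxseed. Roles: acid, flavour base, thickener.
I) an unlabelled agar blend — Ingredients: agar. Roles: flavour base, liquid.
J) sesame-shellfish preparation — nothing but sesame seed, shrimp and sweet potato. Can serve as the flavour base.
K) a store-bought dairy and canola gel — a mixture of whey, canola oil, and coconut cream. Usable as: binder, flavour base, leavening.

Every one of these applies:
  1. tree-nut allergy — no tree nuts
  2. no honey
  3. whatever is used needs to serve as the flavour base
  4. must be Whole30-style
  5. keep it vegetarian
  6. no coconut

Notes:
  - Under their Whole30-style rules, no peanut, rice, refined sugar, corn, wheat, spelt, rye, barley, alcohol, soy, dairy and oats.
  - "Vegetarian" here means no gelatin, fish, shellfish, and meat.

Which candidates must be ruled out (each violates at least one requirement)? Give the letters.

A, B, E, F, G, H, J, K

A: has spelt, so not Whole30-style; has pork, so not vegetarian (and 1 more) — out
B: has lard, so not vegetarian — reject
C: all constraints satisfied — keep
D: no honey, no tree nuts — keep
E: has coconut, so not coconut-free — no
F: has honey, so not honey-free — out
G: has pecan, so not tree-nut-free — reject
H: has cane sugar, so not Whole30-style — no
I: no honey, no coconut — OK
J: has shrimp, so not vegetarian — reject
K: has whey, so not Whole30-style; has coconut cream, so not coconut-free — no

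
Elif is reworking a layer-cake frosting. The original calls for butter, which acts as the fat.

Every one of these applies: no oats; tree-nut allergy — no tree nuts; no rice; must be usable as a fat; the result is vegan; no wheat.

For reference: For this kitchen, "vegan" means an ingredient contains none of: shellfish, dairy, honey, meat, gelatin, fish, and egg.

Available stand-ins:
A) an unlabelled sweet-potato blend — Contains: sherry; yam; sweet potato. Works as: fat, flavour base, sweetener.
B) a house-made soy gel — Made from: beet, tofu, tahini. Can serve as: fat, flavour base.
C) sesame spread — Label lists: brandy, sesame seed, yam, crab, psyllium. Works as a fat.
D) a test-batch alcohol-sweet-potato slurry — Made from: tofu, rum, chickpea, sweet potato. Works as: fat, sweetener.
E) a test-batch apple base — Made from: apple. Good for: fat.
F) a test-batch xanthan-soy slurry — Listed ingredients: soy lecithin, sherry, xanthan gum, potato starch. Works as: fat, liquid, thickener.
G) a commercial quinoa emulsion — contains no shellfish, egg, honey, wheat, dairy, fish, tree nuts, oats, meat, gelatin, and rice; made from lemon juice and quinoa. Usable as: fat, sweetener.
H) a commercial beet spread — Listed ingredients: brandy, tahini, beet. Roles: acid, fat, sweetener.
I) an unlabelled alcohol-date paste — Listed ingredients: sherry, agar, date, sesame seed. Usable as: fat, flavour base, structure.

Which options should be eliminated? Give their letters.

C

A: all constraints satisfied — OK
B: nothing on the exclusion list — valid
C: has crab, so not vegan — out
D: vegan, no tree nuts — valid
E: nothing on the exclusion list — keep
F: sherry and soy lecithin etc. — none of it excluded — keep
G: every rule checks out — valid
H: works as a fat, vegan, no oats — valid
I: sherry and sesame seed etc. — none of it excluded — keep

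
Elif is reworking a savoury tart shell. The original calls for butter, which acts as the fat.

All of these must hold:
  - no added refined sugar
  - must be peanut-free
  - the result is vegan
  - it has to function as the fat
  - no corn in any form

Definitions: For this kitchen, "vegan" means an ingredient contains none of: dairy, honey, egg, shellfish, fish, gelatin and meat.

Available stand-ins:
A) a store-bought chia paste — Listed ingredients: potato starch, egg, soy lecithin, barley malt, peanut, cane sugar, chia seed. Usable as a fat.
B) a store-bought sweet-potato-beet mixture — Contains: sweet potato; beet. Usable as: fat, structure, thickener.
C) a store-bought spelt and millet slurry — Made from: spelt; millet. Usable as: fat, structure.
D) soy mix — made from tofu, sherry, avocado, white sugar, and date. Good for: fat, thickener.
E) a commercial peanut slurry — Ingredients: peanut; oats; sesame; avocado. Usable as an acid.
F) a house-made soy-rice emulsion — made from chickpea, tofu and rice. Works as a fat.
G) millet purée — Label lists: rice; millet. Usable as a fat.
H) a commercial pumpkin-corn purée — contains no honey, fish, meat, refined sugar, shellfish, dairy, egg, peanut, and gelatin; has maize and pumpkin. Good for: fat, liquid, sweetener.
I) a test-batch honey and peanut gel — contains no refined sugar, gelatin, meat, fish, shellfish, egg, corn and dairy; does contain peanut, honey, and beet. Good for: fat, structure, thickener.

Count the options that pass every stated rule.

4

A: has egg, so not vegan; has cane sugar, so not no-added-sugar (and 1 more) — no
B: no peanut, vegan — valid
C: works as a fat, no refined sugar, no peanut — valid
D: has white sugar, so not no-added-sugar — no
E: not usable as a fat; has peanut, so not peanut-free — out
F: nothing on the exclusion list — keep
G: works as a fat, vegan, no peanut — OK
H: has maize, so not corn-free — out
I: has honey, so not vegan; has peanut, so not peanut-free — out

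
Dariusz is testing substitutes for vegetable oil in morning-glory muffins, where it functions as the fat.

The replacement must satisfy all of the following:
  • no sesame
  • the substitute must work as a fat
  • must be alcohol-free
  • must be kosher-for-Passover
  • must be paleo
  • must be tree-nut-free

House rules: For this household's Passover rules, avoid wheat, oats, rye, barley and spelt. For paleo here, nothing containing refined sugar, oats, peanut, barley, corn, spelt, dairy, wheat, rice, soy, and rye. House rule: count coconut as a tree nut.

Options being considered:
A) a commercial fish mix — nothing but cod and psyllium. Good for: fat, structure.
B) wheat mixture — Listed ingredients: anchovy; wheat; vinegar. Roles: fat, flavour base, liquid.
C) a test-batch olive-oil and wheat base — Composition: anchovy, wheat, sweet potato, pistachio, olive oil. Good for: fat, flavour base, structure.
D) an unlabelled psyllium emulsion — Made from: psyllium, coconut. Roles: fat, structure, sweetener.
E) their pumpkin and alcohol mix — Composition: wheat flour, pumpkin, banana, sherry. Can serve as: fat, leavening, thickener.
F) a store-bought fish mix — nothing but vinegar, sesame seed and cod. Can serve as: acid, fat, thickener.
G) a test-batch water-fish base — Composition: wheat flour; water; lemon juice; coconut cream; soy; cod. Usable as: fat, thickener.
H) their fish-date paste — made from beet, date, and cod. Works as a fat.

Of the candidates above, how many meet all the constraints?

2

A: no alcohol, paleo — OK
B: has wheat, so not kosher-for-Passover; has wheat, so not paleo — out
C: has wheat, so not kosher-for-Passover; has wheat, so not paleo (and 1 more) — no
D: has coconut, so not tree-nut-free — out
E: has wheat flour, so not kosher-for-Passover; has wheat flour, so not paleo (and 1 more) — out
F: has sesame seed, so not sesame-free — reject
G: has wheat flour, so not kosher-for-Passover; has soy, so not paleo (and 1 more) — reject
H: no alcohol, kosher-for-Passover — OK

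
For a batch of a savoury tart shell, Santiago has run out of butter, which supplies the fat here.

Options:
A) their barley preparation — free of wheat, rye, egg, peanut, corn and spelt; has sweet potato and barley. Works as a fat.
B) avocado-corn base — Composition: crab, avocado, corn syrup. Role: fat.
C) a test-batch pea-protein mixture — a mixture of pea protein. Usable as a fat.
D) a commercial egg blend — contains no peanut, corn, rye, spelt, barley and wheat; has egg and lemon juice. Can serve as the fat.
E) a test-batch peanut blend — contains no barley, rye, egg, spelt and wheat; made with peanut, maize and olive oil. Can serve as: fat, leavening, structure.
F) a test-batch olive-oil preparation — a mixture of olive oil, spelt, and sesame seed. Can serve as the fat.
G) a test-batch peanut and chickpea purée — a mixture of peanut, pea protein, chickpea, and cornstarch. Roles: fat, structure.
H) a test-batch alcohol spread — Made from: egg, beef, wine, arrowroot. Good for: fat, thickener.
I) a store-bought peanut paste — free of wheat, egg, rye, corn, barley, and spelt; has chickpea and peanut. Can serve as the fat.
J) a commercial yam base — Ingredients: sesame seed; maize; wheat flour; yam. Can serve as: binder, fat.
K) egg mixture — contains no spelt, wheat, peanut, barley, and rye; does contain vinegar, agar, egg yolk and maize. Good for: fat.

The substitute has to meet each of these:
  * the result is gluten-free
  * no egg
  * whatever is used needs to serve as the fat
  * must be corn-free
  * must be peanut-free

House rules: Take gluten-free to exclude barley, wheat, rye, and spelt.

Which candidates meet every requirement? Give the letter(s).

A: has barley, so not gluten-free — no
B: has corn syrup, so not corn-free — reject
C: only pea protein; none excluded — OK
D: has egg, so not egg-free — reject
E: has maize, so not corn-free; has peanut, so not peanut-free — no
F: has spelt, so not gluten-free — reject
G: has cornstarch, so not corn-free; has peanut, so not peanut-free — out
H: has egg, so not egg-free — no
I: has peanut, so not peanut-free — out
J: has wheat flour, so not gluten-free; has maize, so not corn-free — no
K: has maize, so not corn-free; has egg yolk, so not egg-free — out

C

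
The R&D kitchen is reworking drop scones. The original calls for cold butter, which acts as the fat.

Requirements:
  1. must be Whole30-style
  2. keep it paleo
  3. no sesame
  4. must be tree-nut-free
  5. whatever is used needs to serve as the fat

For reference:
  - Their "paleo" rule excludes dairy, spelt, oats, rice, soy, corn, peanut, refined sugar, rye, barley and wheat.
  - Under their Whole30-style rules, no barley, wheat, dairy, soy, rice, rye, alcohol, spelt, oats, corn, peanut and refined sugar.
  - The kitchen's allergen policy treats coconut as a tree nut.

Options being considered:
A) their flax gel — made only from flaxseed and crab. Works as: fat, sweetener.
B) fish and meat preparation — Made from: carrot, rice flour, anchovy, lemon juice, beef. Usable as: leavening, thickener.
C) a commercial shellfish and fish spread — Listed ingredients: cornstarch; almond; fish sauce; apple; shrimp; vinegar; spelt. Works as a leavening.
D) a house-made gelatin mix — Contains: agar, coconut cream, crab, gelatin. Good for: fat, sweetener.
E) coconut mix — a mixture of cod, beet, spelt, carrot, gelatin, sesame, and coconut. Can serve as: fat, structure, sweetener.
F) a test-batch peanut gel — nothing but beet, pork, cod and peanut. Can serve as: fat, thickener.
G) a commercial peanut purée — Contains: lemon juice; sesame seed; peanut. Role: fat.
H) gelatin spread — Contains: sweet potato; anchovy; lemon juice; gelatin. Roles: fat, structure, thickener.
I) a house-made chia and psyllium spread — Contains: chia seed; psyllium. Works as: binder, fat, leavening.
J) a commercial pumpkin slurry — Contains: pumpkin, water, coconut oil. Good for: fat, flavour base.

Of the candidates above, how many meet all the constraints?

A: works as a fat, tree-nut-free, no sesame — OK
B: not usable as a fat; has rice flour, so not paleo (and 1 more) — out
C: not usable as a fat; has cornstarch, so not paleo (and 2 more) — reject
D: has coconut cream, so not tree-nut-free — reject
E: has spelt, so not paleo; has spelt, so not Whole30-style (and 2 more) — no
F: has peanut, so not paleo; has peanut, so not Whole30-style — no
G: has peanut, so not paleo; has peanut, so not Whole30-style (and 1 more) — out
H: all constraints satisfied — keep
I: no sesame, tree-nut-free — valid
J: has coconut oil, so not tree-nut-free — out

3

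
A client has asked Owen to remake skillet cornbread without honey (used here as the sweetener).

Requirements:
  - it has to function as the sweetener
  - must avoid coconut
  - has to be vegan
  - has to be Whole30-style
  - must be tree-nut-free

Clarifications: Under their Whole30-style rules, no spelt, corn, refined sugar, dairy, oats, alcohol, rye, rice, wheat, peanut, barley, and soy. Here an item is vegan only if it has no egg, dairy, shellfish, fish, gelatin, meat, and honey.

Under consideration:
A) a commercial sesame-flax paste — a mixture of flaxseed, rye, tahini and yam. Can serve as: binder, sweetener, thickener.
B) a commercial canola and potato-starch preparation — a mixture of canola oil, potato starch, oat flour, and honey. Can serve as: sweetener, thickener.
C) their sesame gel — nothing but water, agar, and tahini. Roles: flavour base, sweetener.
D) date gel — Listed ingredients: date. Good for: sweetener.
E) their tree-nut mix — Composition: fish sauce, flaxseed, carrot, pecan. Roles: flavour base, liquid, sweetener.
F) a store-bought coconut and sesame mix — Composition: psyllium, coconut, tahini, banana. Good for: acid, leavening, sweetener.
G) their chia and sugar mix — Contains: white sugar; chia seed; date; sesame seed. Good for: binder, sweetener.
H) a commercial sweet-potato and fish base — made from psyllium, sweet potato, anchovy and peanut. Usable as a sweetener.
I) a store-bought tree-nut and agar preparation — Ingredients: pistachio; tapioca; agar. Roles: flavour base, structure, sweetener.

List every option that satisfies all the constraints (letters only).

C, D

A: has rye, so not Whole30-style — no
B: has oat flour, so not Whole30-style; has honey, so not vegan — out
C: works as a sweetener, no coconut, Whole30-style — valid
D: works as a sweetener, no coconut, no tree nuts — keep
E: has fish sauce, so not vegan; has pecan, so not tree-nut-free — out
F: has coconut, so not coconut-free — no
G: has white sugar, so not Whole30-style — reject
H: has peanut, so not Whole30-style; has anchovy, so not vegan — reject
I: has pistachio, so not tree-nut-free — reject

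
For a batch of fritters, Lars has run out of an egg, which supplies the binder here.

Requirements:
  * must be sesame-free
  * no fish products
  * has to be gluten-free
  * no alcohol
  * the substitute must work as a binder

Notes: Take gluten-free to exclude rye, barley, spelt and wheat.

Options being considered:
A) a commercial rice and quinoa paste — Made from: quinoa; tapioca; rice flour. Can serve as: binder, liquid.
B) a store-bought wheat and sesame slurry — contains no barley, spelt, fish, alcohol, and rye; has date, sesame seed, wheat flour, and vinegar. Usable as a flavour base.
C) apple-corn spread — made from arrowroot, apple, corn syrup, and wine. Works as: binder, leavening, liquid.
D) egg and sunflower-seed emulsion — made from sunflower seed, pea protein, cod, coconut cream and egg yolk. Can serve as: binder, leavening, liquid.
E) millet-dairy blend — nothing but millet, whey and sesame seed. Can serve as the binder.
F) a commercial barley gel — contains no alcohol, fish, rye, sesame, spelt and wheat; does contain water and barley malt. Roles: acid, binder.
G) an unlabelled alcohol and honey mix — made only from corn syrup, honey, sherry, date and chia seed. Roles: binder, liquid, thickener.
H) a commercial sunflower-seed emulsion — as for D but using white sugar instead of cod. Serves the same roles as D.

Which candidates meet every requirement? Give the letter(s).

A, H

A: no alcohol, no sesame — OK
B: not usable as a binder; has wheat flour, so not gluten-free (and 1 more) — no
C: has wine, so not alcohol-free — no
D: has cod, so not fish-free — no
E: has sesame seed, so not sesame-free — out
F: has barley malt, so not gluten-free — no
G: has sherry, so not alcohol-free — out
H: coconut cream and egg yolk etc. — none of it excluded — valid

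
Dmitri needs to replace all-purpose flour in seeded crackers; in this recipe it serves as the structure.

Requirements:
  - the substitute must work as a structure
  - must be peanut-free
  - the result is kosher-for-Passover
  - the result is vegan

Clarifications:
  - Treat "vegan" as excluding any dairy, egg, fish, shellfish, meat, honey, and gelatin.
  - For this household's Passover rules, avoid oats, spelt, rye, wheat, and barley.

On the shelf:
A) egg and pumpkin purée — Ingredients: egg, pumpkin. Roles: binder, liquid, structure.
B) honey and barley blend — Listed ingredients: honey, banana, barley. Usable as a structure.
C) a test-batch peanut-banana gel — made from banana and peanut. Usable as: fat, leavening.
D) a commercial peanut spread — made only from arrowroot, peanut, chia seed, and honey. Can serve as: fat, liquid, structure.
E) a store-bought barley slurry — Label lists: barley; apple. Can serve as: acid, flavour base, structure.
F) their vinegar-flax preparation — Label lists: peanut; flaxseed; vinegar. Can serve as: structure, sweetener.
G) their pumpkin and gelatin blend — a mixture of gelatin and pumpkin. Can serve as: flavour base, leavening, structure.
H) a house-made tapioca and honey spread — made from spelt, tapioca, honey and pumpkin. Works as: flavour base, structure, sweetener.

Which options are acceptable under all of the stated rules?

A: has egg, so not vegan — reject
B: has honey, so not vegan; has barley, so not kosher-for-Passover — out
C: not usable as a structure; has peanut, so not peanut-free — out
D: has honey, so not vegan; has peanut, so not peanut-free — reject
E: has barley, so not kosher-for-Passover — reject
F: has peanut, so not peanut-free — reject
G: has gelatin, so not vegan — no
H: has honey, so not vegan; has spelt, so not kosher-for-Passover — reject

none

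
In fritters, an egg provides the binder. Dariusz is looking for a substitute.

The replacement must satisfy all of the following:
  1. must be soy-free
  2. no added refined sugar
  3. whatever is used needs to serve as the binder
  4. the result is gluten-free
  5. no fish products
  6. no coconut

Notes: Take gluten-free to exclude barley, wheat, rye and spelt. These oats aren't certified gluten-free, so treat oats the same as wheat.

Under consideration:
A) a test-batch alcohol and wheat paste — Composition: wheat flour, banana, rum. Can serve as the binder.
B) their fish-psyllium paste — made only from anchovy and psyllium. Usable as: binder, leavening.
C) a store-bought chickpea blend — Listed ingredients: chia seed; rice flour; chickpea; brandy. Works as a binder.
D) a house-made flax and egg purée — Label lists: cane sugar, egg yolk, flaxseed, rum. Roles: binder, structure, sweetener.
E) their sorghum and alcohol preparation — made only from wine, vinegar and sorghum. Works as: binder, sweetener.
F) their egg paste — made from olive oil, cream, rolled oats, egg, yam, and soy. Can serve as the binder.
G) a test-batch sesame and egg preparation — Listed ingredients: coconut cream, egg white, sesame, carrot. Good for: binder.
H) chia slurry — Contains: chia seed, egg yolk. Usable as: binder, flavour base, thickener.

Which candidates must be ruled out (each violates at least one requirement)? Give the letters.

A, B, D, F, G

A: has wheat flour, so not gluten-free — reject
B: has anchovy, so not fish-free — no
C: no refined sugar, gluten-free — OK
D: has cane sugar, so not no-added-sugar — out
E: only wine, sorghum and vinegar; none excluded — keep
F: has rolled oats, so not gluten-free; has soy, so not soy-free — reject
G: has coconut cream, so not coconut-free — no
H: only egg yolk and chia seed; none excluded — keep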